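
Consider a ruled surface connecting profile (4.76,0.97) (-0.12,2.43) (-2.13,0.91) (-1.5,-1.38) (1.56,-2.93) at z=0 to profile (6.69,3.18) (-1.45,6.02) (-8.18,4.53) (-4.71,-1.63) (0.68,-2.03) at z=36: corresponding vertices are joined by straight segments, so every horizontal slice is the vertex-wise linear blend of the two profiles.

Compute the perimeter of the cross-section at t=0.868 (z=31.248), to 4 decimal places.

Perimeter at t=0.868: 33.5570

Cross-section at t=0.868: each vertex is (1-t)·p0[i] + t·p1[i].
  v1: (1-0.868)·(4.76,0.97) + 0.868·(6.69,3.18) = (6.4352,2.8883)
  v2: (1-0.868)·(-0.12,2.43) + 0.868·(-1.45,6.02) = (-1.2744,5.5461)
  v3: (1-0.868)·(-2.13,0.91) + 0.868·(-8.18,4.53) = (-7.3814,4.0522)
  v4: (1-0.868)·(-1.5,-1.38) + 0.868·(-4.71,-1.63) = (-4.2863,-1.5970)
  v5: (1-0.868)·(1.56,-2.93) + 0.868·(0.68,-2.03) = (0.7962,-2.1488)
Perimeter = Σ |v_{i+1} − v_i|:
  edge 1→2: √(-7.7097² + 2.6578²) = 8.1550 (running 8.1550)
  edge 2→3: √(-6.1070² + -1.4940²) = 6.2870 (running 14.4420)
  edge 3→4: √(3.0951² + -5.6492²) = 6.4415 (running 20.8835)
  edge 4→5: √(5.0824² + -0.5518²) = 5.1123 (running 25.9958)
  edge 5→1: √(5.6391² + 5.0371²) = 7.5612 (running 33.5570)
Perimeter = 33.5570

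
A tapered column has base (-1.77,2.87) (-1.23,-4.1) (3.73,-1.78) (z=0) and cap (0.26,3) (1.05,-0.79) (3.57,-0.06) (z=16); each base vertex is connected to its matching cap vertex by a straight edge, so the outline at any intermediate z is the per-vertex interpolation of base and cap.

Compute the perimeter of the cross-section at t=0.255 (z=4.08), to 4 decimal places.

Perimeter at t=0.255: 17.4444

Cross-section at t=0.255: each vertex is (1-t)·p0[i] + t·p1[i].
  v1: (1-0.255)·(-1.77,2.87) + 0.255·(0.26,3) = (-1.2524,2.9032)
  v2: (1-0.255)·(-1.23,-4.1) + 0.255·(1.05,-0.79) = (-0.6486,-3.2559)
  v3: (1-0.255)·(3.73,-1.78) + 0.255·(3.57,-0.06) = (3.6892,-1.3414)
Perimeter = Σ |v_{i+1} − v_i|:
  edge 1→2: √(0.6038² + -6.1591²) = 6.1886 (running 6.1886)
  edge 2→3: √(4.3378² + 1.9145²) = 4.7415 (running 10.9301)
  edge 3→1: √(-4.9415² + 4.2446²) = 6.5142 (running 17.4444)
Perimeter = 17.4444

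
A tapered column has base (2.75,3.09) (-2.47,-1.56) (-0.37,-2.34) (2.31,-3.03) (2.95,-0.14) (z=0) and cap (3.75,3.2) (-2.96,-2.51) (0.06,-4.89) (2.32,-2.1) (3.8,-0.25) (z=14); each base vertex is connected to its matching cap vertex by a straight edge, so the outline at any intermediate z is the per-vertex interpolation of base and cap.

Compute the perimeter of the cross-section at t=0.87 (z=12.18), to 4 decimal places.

Cross-section at t=0.87: each vertex is (1-t)·p0[i] + t·p1[i].
  v1: (1-0.87)·(2.75,3.09) + 0.87·(3.75,3.2) = (3.6200,3.1857)
  v2: (1-0.87)·(-2.47,-1.56) + 0.87·(-2.96,-2.51) = (-2.8963,-2.3865)
  v3: (1-0.87)·(-0.37,-2.34) + 0.87·(0.06,-4.89) = (0.0041,-4.5585)
  v4: (1-0.87)·(2.31,-3.03) + 0.87·(2.32,-2.1) = (2.3187,-2.2209)
  v5: (1-0.87)·(2.95,-0.14) + 0.87·(3.8,-0.25) = (3.6895,-0.2357)
Perimeter = Σ |v_{i+1} − v_i|:
  edge 1→2: √(-6.5163² + -5.5722²) = 8.5739 (running 8.5739)
  edge 2→3: √(2.9004² + -2.1720²) = 3.6235 (running 12.1974)
  edge 3→4: √(2.3146² + 2.3376²) = 3.2896 (running 15.4871)
  edge 4→5: √(1.3708² + 1.9852²) = 2.4125 (running 17.8995)
  edge 5→1: √(-0.0695² + 3.4214²) = 3.4221 (running 21.3216)
Perimeter = 21.3216

Perimeter at t=0.87: 21.3216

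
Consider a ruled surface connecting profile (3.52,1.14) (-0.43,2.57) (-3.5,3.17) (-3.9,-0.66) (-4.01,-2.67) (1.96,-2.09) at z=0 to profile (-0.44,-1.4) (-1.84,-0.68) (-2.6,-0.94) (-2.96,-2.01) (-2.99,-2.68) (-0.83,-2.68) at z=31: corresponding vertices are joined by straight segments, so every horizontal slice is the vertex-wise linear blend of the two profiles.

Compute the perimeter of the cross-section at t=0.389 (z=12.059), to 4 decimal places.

Cross-section at t=0.389: each vertex is (1-t)·p0[i] + t·p1[i].
  v1: (1-0.389)·(3.52,1.14) + 0.389·(-0.44,-1.4) = (1.9796,0.1519)
  v2: (1-0.389)·(-0.43,2.57) + 0.389·(-1.84,-0.68) = (-0.9785,1.3057)
  v3: (1-0.389)·(-3.5,3.17) + 0.389·(-2.6,-0.94) = (-3.1499,1.5712)
  v4: (1-0.389)·(-3.9,-0.66) + 0.389·(-2.96,-2.01) = (-3.5343,-1.1851)
  v5: (1-0.389)·(-4.01,-2.67) + 0.389·(-2.99,-2.68) = (-3.6132,-2.6739)
  v6: (1-0.389)·(1.96,-2.09) + 0.389·(-0.83,-2.68) = (0.8747,-2.3195)
Perimeter = Σ |v_{i+1} − v_i|:
  edge 1→2: √(-2.9581² + 1.1538²) = 3.1751 (running 3.1751)
  edge 2→3: √(-2.1714² + 0.2655²) = 2.1876 (running 5.3627)
  edge 3→4: √(-0.3844² + -2.7564²) = 2.7830 (running 8.1457)
  edge 4→5: √(-0.0789² + -1.4887²) = 1.4908 (running 9.6366)
  edge 5→6: √(4.4879² + 0.3544²) = 4.5019 (running 14.1384)
  edge 6→1: √(1.1049² + 2.4714²) = 2.7072 (running 16.8456)
Perimeter = 16.8456

Perimeter at t=0.389: 16.8456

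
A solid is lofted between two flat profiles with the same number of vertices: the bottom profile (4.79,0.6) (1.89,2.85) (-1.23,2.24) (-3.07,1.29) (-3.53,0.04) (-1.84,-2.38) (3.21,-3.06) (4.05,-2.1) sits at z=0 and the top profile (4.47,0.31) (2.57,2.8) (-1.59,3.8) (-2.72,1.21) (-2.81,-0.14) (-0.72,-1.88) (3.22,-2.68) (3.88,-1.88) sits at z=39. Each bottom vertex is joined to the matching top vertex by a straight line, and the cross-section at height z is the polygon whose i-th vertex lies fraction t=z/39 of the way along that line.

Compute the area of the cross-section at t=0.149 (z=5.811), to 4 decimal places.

Area at t=0.149: 34.4673

Cross-section at t=0.149: each vertex is (1-t)·p0[i] + t·p1[i].
  v1: (1-0.149)·(4.79,0.6) + 0.149·(4.47,0.31) = (4.7423,0.5568)
  v2: (1-0.149)·(1.89,2.85) + 0.149·(2.57,2.8) = (1.9913,2.8425)
  v3: (1-0.149)·(-1.23,2.24) + 0.149·(-1.59,3.8) = (-1.2836,2.4724)
  v4: (1-0.149)·(-3.07,1.29) + 0.149·(-2.72,1.21) = (-3.0178,1.2781)
  v5: (1-0.149)·(-3.53,0.04) + 0.149·(-2.81,-0.14) = (-3.4227,0.0132)
  v6: (1-0.149)·(-1.84,-2.38) + 0.149·(-0.72,-1.88) = (-1.6731,-2.3055)
  v7: (1-0.149)·(3.21,-3.06) + 0.149·(3.22,-2.68) = (3.2115,-3.0034)
  v8: (1-0.149)·(4.05,-2.1) + 0.149·(3.88,-1.88) = (4.0247,-2.0672)
Shoelace sum Σ(x_i·y_{i+1} − x_{i+1}·y_i):
  i=1: 4.7423·2.8425 − 1.9913·0.5568 = +12.3715 (running +12.3715)
  i=2: 1.9913·2.4724 − -1.2836·2.8425 = +8.5722 (running +20.9438)
  i=3: -1.2836·1.2781 − -3.0178·2.4724 = +5.8209 (running +26.7646)
  i=4: -3.0178·0.0132 − -3.4227·1.2781 = +4.3347 (running +31.0994)
  i=5: -3.4227·-2.3055 − -1.6731·0.0132 = +7.9131 (running +39.0125)
  i=6: -1.6731·-3.0034 − 3.2115·-2.3055 = +12.4291 (running +51.4416)
  i=7: 3.2115·-2.0672 − 4.0247·-3.0034 = +5.4488 (running +56.8904)
  i=8: 4.0247·0.5568 − 4.7423·-2.0672 = +12.0443 (running +68.9347)
Area = |Σ|/2 = |68.9347|/2 = 34.4673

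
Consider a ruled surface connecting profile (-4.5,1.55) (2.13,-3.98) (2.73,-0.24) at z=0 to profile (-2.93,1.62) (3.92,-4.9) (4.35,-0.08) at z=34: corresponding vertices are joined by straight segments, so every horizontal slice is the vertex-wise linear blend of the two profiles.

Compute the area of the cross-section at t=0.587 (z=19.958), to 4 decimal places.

Cross-section at t=0.587: each vertex is (1-t)·p0[i] + t·p1[i].
  v1: (1-0.587)·(-4.5,1.55) + 0.587·(-2.93,1.62) = (-3.5784,1.5911)
  v2: (1-0.587)·(2.13,-3.98) + 0.587·(3.92,-4.9) = (3.1807,-4.5200)
  v3: (1-0.587)·(2.73,-0.24) + 0.587·(4.35,-0.08) = (3.6809,-0.1461)
Shoelace sum Σ(x_i·y_{i+1} − x_{i+1}·y_i):
  i=1: -3.5784·-4.5200 − 3.1807·1.5911 = +11.1137 (running +11.1137)
  i=2: 3.1807·-0.1461 − 3.6809·-4.5200 = +16.1734 (running +27.2871)
  i=3: 3.6809·1.5911 − -3.5784·-0.1461 = +5.3340 (running +32.6211)
Area = |Σ|/2 = |32.6211|/2 = 16.3105

Area at t=0.587: 16.3105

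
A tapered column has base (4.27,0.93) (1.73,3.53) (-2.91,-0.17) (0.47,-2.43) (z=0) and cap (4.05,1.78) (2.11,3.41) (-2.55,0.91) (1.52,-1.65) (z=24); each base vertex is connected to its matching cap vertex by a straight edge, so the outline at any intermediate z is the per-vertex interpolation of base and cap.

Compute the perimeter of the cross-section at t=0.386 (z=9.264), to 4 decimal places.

Perimeter at t=0.386: 17.9580

Cross-section at t=0.386: each vertex is (1-t)·p0[i] + t·p1[i].
  v1: (1-0.386)·(4.27,0.93) + 0.386·(4.05,1.78) = (4.1851,1.2581)
  v2: (1-0.386)·(1.73,3.53) + 0.386·(2.11,3.41) = (1.8767,3.4837)
  v3: (1-0.386)·(-2.91,-0.17) + 0.386·(-2.55,0.91) = (-2.7710,0.2469)
  v4: (1-0.386)·(0.47,-2.43) + 0.386·(1.52,-1.65) = (0.8753,-2.1289)
Perimeter = Σ |v_{i+1} − v_i|:
  edge 1→2: √(-2.3084² + 2.2256²) = 3.2065 (running 3.2065)
  edge 2→3: √(-4.6477² + -3.2368²) = 5.6638 (running 8.8703)
  edge 3→4: √(3.6463² + -2.3758²) = 4.3520 (running 13.2223)
  edge 4→1: √(3.3098² + 3.3870²) = 4.7357 (running 17.9580)
Perimeter = 17.9580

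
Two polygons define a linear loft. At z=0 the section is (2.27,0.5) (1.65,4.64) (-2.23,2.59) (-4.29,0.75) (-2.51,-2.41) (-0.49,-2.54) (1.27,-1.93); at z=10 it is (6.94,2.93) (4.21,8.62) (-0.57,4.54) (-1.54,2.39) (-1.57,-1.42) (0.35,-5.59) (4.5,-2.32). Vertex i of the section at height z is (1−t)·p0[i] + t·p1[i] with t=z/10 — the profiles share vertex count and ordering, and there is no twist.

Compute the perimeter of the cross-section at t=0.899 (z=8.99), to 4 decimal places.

Cross-section at t=0.899: each vertex is (1-t)·p0[i] + t·p1[i].
  v1: (1-0.899)·(2.27,0.5) + 0.899·(6.94,2.93) = (6.4683,2.6846)
  v2: (1-0.899)·(1.65,4.64) + 0.899·(4.21,8.62) = (3.9514,8.2180)
  v3: (1-0.899)·(-2.23,2.59) + 0.899·(-0.57,4.54) = (-0.7377,4.3430)
  v4: (1-0.899)·(-4.29,0.75) + 0.899·(-1.54,2.39) = (-1.8177,2.2244)
  v5: (1-0.899)·(-2.51,-2.41) + 0.899·(-1.57,-1.42) = (-1.6649,-1.5200)
  v6: (1-0.899)·(-0.49,-2.54) + 0.899·(0.35,-5.59) = (0.2652,-5.2820)
  v7: (1-0.899)·(1.27,-1.93) + 0.899·(4.5,-2.32) = (4.1738,-2.2806)
Perimeter = Σ |v_{i+1} − v_i|:
  edge 1→2: √(-2.5169² + 5.5334²) = 6.0790 (running 6.0790)
  edge 2→3: √(-4.6891² + -3.8750²) = 6.0830 (running 12.1620)
  edge 3→4: √(-1.0801² + -2.1187²) = 2.3781 (running 14.5401)
  edge 4→5: √(0.1528² + -3.7443²) = 3.7475 (running 18.2876)
  edge 5→6: √(1.9301² + -3.7620²) = 4.2282 (running 22.5158)
  edge 6→7: √(3.9086² + 3.0013²) = 4.9280 (running 27.4438)
  edge 7→1: √(2.2946² + 4.9652²) = 5.4697 (running 32.9135)
Perimeter = 32.9135

Perimeter at t=0.899: 32.9135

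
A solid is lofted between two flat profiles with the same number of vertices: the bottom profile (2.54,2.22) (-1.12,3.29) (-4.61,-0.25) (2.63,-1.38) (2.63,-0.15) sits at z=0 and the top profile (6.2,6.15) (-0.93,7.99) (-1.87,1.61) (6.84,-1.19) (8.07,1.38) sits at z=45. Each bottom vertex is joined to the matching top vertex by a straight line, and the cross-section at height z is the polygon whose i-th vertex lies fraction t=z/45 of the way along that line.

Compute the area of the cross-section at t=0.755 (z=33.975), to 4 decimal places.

Area at t=0.755: 48.9034

Cross-section at t=0.755: each vertex is (1-t)·p0[i] + t·p1[i].
  v1: (1-0.755)·(2.54,2.22) + 0.755·(6.2,6.15) = (5.3033,5.1871)
  v2: (1-0.755)·(-1.12,3.29) + 0.755·(-0.93,7.99) = (-0.9766,6.8385)
  v3: (1-0.755)·(-4.61,-0.25) + 0.755·(-1.87,1.61) = (-2.5413,1.1543)
  v4: (1-0.755)·(2.63,-1.38) + 0.755·(6.84,-1.19) = (5.8086,-1.2365)
  v5: (1-0.755)·(2.63,-0.15) + 0.755·(8.07,1.38) = (6.7372,1.0051)
Shoelace sum Σ(x_i·y_{i+1} − x_{i+1}·y_i):
  i=1: 5.3033·6.8385 − -0.9766·5.1871 = +41.3321 (running +41.3321)
  i=2: -0.9766·1.1543 − -2.5413·6.8385 = +16.2514 (running +57.5836)
  i=3: -2.5413·-1.2365 − 5.8086·1.1543 = -3.5624 (running +54.0212)
  i=4: 5.8086·1.0051 − 6.7372·-1.2365 = +14.1693 (running +68.1906)
  i=5: 6.7372·5.1871 − 5.3033·1.0051 = +29.6163 (running +97.8068)
Area = |Σ|/2 = |97.8068|/2 = 48.9034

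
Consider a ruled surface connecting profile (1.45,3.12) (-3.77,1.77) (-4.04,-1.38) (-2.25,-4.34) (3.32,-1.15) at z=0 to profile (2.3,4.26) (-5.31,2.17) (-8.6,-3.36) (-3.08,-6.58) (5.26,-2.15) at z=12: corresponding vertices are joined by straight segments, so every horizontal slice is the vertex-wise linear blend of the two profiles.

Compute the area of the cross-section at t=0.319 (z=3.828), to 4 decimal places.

Area at t=0.319: 49.8386

Cross-section at t=0.319: each vertex is (1-t)·p0[i] + t·p1[i].
  v1: (1-0.319)·(1.45,3.12) + 0.319·(2.3,4.26) = (1.7211,3.4837)
  v2: (1-0.319)·(-3.77,1.77) + 0.319·(-5.31,2.17) = (-4.2613,1.8976)
  v3: (1-0.319)·(-4.04,-1.38) + 0.319·(-8.6,-3.36) = (-5.4946,-2.0116)
  v4: (1-0.319)·(-2.25,-4.34) + 0.319·(-3.08,-6.58) = (-2.5148,-5.0546)
  v5: (1-0.319)·(3.32,-1.15) + 0.319·(5.26,-2.15) = (3.9389,-1.4690)
Shoelace sum Σ(x_i·y_{i+1} − x_{i+1}·y_i):
  i=1: 1.7211·1.8976 − -4.2613·3.4837 = +18.1108 (running +18.1108)
  i=2: -4.2613·-2.0116 − -5.4946·1.8976 = +18.9987 (running +37.1095)
  i=3: -5.4946·-5.0546 − -2.5148·-2.0116 = +22.7142 (running +59.8237)
  i=4: -2.5148·-1.4690 − 3.9389·-5.0546 = +23.6034 (running +83.4271)
  i=5: 3.9389·3.4837 − 1.7211·-1.4690 = +16.2500 (running +99.6771)
Area = |Σ|/2 = |99.6771|/2 = 49.8386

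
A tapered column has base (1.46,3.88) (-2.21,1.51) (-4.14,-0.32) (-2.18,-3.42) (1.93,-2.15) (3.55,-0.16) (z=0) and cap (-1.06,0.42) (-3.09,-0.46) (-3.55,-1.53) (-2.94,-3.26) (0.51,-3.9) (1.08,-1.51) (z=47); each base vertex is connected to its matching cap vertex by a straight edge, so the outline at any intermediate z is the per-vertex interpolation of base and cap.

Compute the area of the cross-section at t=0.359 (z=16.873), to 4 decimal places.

Area at t=0.359: 24.4917

Cross-section at t=0.359: each vertex is (1-t)·p0[i] + t·p1[i].
  v1: (1-0.359)·(1.46,3.88) + 0.359·(-1.06,0.42) = (0.5553,2.6379)
  v2: (1-0.359)·(-2.21,1.51) + 0.359·(-3.09,-0.46) = (-2.5259,0.8028)
  v3: (1-0.359)·(-4.14,-0.32) + 0.359·(-3.55,-1.53) = (-3.9282,-0.7544)
  v4: (1-0.359)·(-2.18,-3.42) + 0.359·(-2.94,-3.26) = (-2.4528,-3.3626)
  v5: (1-0.359)·(1.93,-2.15) + 0.359·(0.51,-3.9) = (1.4202,-2.7782)
  v6: (1-0.359)·(3.55,-0.16) + 0.359·(1.08,-1.51) = (2.6633,-0.6446)
Shoelace sum Σ(x_i·y_{i+1} − x_{i+1}·y_i):
  i=1: 0.5553·0.8028 − -2.5259·2.6379 = +7.1088 (running +7.1088)
  i=2: -2.5259·-0.7544 − -3.9282·0.8028 = +5.0590 (running +12.1678)
  i=3: -3.9282·-3.3626 − -2.4528·-0.7544 = +11.3584 (running +23.5262)
  i=4: -2.4528·-2.7782 − 1.4202·-3.3626 = +11.5902 (running +35.1163)
  i=5: 1.4202·-0.6446 − 2.6633·-2.7782 = +6.4837 (running +41.6000)
  i=6: 2.6633·2.6379 − 0.5553·-0.6446 = +7.3833 (running +48.9833)
Area = |Σ|/2 = |48.9833|/2 = 24.4917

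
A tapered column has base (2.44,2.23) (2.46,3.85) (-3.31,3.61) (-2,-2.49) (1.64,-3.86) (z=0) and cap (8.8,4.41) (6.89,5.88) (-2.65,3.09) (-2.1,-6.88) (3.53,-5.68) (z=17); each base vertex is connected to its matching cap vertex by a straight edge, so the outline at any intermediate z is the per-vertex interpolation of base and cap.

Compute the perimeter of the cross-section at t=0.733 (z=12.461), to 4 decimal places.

Cross-section at t=0.733: each vertex is (1-t)·p0[i] + t·p1[i].
  v1: (1-0.733)·(2.44,2.23) + 0.733·(8.8,4.41) = (7.1019,3.8279)
  v2: (1-0.733)·(2.46,3.85) + 0.733·(6.89,5.88) = (5.7072,5.3380)
  v3: (1-0.733)·(-3.31,3.61) + 0.733·(-2.65,3.09) = (-2.8262,3.2288)
  v4: (1-0.733)·(-2,-2.49) + 0.733·(-2.1,-6.88) = (-2.0733,-5.7079)
  v5: (1-0.733)·(1.64,-3.86) + 0.733·(3.53,-5.68) = (3.0254,-5.1941)
Perimeter = Σ |v_{i+1} − v_i|:
  edge 1→2: √(-1.3947² + 1.5100²) = 2.0556 (running 2.0556)
  edge 2→3: √(-8.5334² + -2.1091²) = 8.7902 (running 10.8458)
  edge 3→4: √(0.7529² + -8.9367²) = 8.9684 (running 19.8142)
  edge 4→5: √(5.0987² + 0.5138²) = 5.1245 (running 24.9386)
  edge 5→1: √(4.0765² + 9.0220²) = 9.9002 (running 34.8389)
Perimeter = 34.8389

Perimeter at t=0.733: 34.8389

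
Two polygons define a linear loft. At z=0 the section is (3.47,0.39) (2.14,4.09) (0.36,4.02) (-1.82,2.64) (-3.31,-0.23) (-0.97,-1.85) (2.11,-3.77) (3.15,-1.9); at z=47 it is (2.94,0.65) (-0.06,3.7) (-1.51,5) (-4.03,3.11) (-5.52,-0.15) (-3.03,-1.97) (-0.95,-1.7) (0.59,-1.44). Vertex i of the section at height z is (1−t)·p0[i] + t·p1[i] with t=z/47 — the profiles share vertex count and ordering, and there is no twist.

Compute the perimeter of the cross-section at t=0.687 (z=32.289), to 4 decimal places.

Perimeter at t=0.687: 22.0843

Cross-section at t=0.687: each vertex is (1-t)·p0[i] + t·p1[i].
  v1: (1-0.687)·(3.47,0.39) + 0.687·(2.94,0.65) = (3.1059,0.5686)
  v2: (1-0.687)·(2.14,4.09) + 0.687·(-0.06,3.7) = (0.6286,3.8221)
  v3: (1-0.687)·(0.36,4.02) + 0.687·(-1.51,5) = (-0.9247,4.6933)
  v4: (1-0.687)·(-1.82,2.64) + 0.687·(-4.03,3.11) = (-3.3383,2.9629)
  v5: (1-0.687)·(-3.31,-0.23) + 0.687·(-5.52,-0.15) = (-4.8283,-0.1750)
  v6: (1-0.687)·(-0.97,-1.85) + 0.687·(-3.03,-1.97) = (-2.3852,-1.9324)
  v7: (1-0.687)·(2.11,-3.77) + 0.687·(-0.95,-1.7) = (0.0078,-2.3479)
  v8: (1-0.687)·(3.15,-1.9) + 0.687·(0.59,-1.44) = (1.3913,-1.5840)
Perimeter = Σ |v_{i+1} − v_i|:
  edge 1→2: √(-2.4773² + 3.2534²) = 4.0892 (running 4.0892)
  edge 2→3: √(-1.5533² + 0.8712²) = 1.7809 (running 5.8702)
  edge 3→4: √(-2.4136² + -1.7304²) = 2.9698 (running 8.8399)
  edge 4→5: √(-1.4900² + -3.1379²) = 3.4737 (running 12.3137)
  edge 5→6: √(2.4430² + -1.7574²) = 3.0095 (running 15.3231)
  edge 6→7: √(2.3930² + -0.4155²) = 2.4288 (running 17.7519)
  edge 7→8: √(1.3835² + 0.7639²) = 1.5804 (running 19.3323)
  edge 8→1: √(1.7146² + 2.1526²) = 2.7520 (running 22.0843)
Perimeter = 22.0843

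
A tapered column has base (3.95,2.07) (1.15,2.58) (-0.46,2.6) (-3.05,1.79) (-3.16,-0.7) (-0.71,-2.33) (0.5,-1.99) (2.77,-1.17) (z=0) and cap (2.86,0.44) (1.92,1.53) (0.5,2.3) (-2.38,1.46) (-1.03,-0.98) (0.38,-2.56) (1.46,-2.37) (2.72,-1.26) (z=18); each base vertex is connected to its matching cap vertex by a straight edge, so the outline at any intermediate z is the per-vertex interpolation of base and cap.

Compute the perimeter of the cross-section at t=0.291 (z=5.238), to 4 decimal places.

Perimeter at t=0.291: 18.2196

Cross-section at t=0.291: each vertex is (1-t)·p0[i] + t·p1[i].
  v1: (1-0.291)·(3.95,2.07) + 0.291·(2.86,0.44) = (3.6328,1.5957)
  v2: (1-0.291)·(1.15,2.58) + 0.291·(1.92,1.53) = (1.3741,2.2745)
  v3: (1-0.291)·(-0.46,2.6) + 0.291·(0.5,2.3) = (-0.1806,2.5127)
  v4: (1-0.291)·(-3.05,1.79) + 0.291·(-2.38,1.46) = (-2.8550,1.6940)
  v5: (1-0.291)·(-3.16,-0.7) + 0.291·(-1.03,-0.98) = (-2.5402,-0.7815)
  v6: (1-0.291)·(-0.71,-2.33) + 0.291·(0.38,-2.56) = (-0.3928,-2.3969)
  v7: (1-0.291)·(0.5,-1.99) + 0.291·(1.46,-2.37) = (0.7794,-2.1006)
  v8: (1-0.291)·(2.77,-1.17) + 0.291·(2.72,-1.26) = (2.7555,-1.1962)
Perimeter = Σ |v_{i+1} − v_i|:
  edge 1→2: √(-2.2587² + 0.6788²) = 2.3585 (running 2.3585)
  edge 2→3: √(-1.5547² + 0.2382²) = 1.5729 (running 3.9314)
  edge 3→4: √(-2.6744² + -0.8187²) = 2.7969 (running 6.7283)
  edge 4→5: √(0.3149² + -2.4755²) = 2.4954 (running 9.2237)
  edge 5→6: √(2.1474² + -1.6155²) = 2.6872 (running 11.9108)
  edge 6→7: √(1.1722² + 0.2964²) = 1.2091 (running 13.1199)
  edge 7→8: √(1.9761² + 0.9044²) = 2.1732 (running 15.2931)
  edge 8→1: √(0.8774² + 2.7919²) = 2.9265 (running 18.2196)
Perimeter = 18.2196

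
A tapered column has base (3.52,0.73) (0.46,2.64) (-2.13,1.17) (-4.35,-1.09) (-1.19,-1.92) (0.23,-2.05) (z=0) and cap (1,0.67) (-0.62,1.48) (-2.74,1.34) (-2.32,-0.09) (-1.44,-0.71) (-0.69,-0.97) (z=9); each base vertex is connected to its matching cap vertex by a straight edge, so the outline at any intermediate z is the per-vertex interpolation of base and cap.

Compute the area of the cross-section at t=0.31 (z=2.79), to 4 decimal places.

Cross-section at t=0.31: each vertex is (1-t)·p0[i] + t·p1[i].
  v1: (1-0.31)·(3.52,0.73) + 0.31·(1,0.67) = (2.7388,0.7114)
  v2: (1-0.31)·(0.46,2.64) + 0.31·(-0.62,1.48) = (0.1252,2.2804)
  v3: (1-0.31)·(-2.13,1.17) + 0.31·(-2.74,1.34) = (-2.3191,1.2227)
  v4: (1-0.31)·(-4.35,-1.09) + 0.31·(-2.32,-0.09) = (-3.7207,-0.7800)
  v5: (1-0.31)·(-1.19,-1.92) + 0.31·(-1.44,-0.71) = (-1.2675,-1.5449)
  v6: (1-0.31)·(0.23,-2.05) + 0.31·(-0.69,-0.97) = (-0.0552,-1.7152)
Shoelace sum Σ(x_i·y_{i+1} − x_{i+1}·y_i):
  i=1: 2.7388·2.2804 − 0.1252·0.7114 = +6.1565 (running +6.1565)
  i=2: 0.1252·1.2227 − -2.3191·2.2804 = +5.4416 (running +11.5980)
  i=3: -2.3191·-0.7800 − -3.7207·1.2227 = +6.3582 (running +17.9562)
  i=4: -3.7207·-1.5449 − -1.2675·-0.7800 = +4.7595 (running +22.7157)
  i=5: -1.2675·-1.7152 − -0.0552·-1.5449 = +2.0887 (running +24.8044)
  i=6: -0.0552·0.7114 − 2.7388·-1.7152 = +4.6583 (running +29.4628)
Area = |Σ|/2 = |29.4628|/2 = 14.7314

Area at t=0.31: 14.7314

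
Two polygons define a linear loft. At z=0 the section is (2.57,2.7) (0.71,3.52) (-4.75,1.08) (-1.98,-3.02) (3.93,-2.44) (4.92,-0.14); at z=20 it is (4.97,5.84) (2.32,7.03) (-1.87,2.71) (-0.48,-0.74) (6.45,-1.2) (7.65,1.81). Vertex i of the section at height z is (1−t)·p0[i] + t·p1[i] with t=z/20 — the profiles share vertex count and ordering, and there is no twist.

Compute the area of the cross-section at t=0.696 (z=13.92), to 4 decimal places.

Area at t=0.696: 49.1139

Cross-section at t=0.696: each vertex is (1-t)·p0[i] + t·p1[i].
  v1: (1-0.696)·(2.57,2.7) + 0.696·(4.97,5.84) = (4.2404,4.8854)
  v2: (1-0.696)·(0.71,3.52) + 0.696·(2.32,7.03) = (1.8306,5.9630)
  v3: (1-0.696)·(-4.75,1.08) + 0.696·(-1.87,2.71) = (-2.7455,2.2145)
  v4: (1-0.696)·(-1.98,-3.02) + 0.696·(-0.48,-0.74) = (-0.9360,-1.4331)
  v5: (1-0.696)·(3.93,-2.44) + 0.696·(6.45,-1.2) = (5.6839,-1.5770)
  v6: (1-0.696)·(4.92,-0.14) + 0.696·(7.65,1.81) = (6.8201,1.2172)
Shoelace sum Σ(x_i·y_{i+1} − x_{i+1}·y_i):
  i=1: 4.2404·5.9630 − 1.8306·4.8854 = +16.3422 (running +16.3422)
  i=2: 1.8306·2.2145 − -2.7455·5.9630 = +20.4252 (running +36.7674)
  i=3: -2.7455·-1.4331 − -0.9360·2.2145 = +6.0074 (running +42.7748)
  i=4: -0.9360·-1.5770 − 5.6839·-1.4331 = +9.6218 (running +52.3966)
  i=5: 5.6839·1.2172 − 6.8201·-1.5770 = +17.6735 (running +70.0701)
  i=6: 6.8201·4.8854 − 4.2404·1.2172 = +28.1577 (running +98.2277)
Area = |Σ|/2 = |98.2277|/2 = 49.1139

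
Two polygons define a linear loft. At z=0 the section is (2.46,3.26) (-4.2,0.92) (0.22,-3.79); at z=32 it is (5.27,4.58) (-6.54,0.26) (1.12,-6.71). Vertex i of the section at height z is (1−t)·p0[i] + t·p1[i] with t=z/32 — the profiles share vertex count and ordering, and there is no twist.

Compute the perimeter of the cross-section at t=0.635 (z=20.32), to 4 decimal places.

Perimeter at t=0.635: 29.8265

Cross-section at t=0.635: each vertex is (1-t)·p0[i] + t·p1[i].
  v1: (1-0.635)·(2.46,3.26) + 0.635·(5.27,4.58) = (4.2443,4.0982)
  v2: (1-0.635)·(-4.2,0.92) + 0.635·(-6.54,0.26) = (-5.6859,0.5009)
  v3: (1-0.635)·(0.22,-3.79) + 0.635·(1.12,-6.71) = (0.7915,-5.6442)
Perimeter = Σ |v_{i+1} − v_i|:
  edge 1→2: √(-9.9303² + -3.5973²) = 10.5617 (running 10.5617)
  edge 2→3: √(6.4774² + -6.1451²) = 8.9285 (running 19.4903)
  edge 3→1: √(3.4528² + 9.7424²) = 10.3362 (running 29.8265)
Perimeter = 29.8265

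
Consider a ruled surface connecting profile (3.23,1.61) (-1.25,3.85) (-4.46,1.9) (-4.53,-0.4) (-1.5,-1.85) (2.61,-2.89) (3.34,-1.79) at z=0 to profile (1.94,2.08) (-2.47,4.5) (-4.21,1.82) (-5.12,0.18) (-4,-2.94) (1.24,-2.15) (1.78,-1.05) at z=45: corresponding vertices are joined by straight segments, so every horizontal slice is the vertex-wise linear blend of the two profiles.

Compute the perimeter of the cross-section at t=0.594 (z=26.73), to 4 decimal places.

Cross-section at t=0.594: each vertex is (1-t)·p0[i] + t·p1[i].
  v1: (1-0.594)·(3.23,1.61) + 0.594·(1.94,2.08) = (2.4637,1.8892)
  v2: (1-0.594)·(-1.25,3.85) + 0.594·(-2.47,4.5) = (-1.9747,4.2361)
  v3: (1-0.594)·(-4.46,1.9) + 0.594·(-4.21,1.82) = (-4.3115,1.8525)
  v4: (1-0.594)·(-4.53,-0.4) + 0.594·(-5.12,0.18) = (-4.8805,-0.0555)
  v5: (1-0.594)·(-1.5,-1.85) + 0.594·(-4,-2.94) = (-2.9850,-2.4975)
  v6: (1-0.594)·(2.61,-2.89) + 0.594·(1.24,-2.15) = (1.7962,-2.4504)
  v7: (1-0.594)·(3.34,-1.79) + 0.594·(1.78,-1.05) = (2.4134,-1.3504)
Perimeter = Σ |v_{i+1} − v_i|:
  edge 1→2: √(-4.4384² + 2.3469²) = 5.0207 (running 5.0207)
  edge 2→3: √(-2.3368² + -2.3836²) = 3.3380 (running 8.3587)
  edge 3→4: √(-0.5690² + -1.9080²) = 1.9910 (running 10.3497)
  edge 4→5: √(1.8955² + -2.4420²) = 3.0913 (running 13.4410)
  edge 5→6: √(4.7812² + 0.0470²) = 4.7815 (running 18.2225)
  edge 6→7: √(0.6171² + 1.1000²) = 1.2613 (running 19.4838)
  edge 7→1: √(0.0504² + 3.2396²) = 3.2400 (running 22.7238)
Perimeter = 22.7238

Perimeter at t=0.594: 22.7238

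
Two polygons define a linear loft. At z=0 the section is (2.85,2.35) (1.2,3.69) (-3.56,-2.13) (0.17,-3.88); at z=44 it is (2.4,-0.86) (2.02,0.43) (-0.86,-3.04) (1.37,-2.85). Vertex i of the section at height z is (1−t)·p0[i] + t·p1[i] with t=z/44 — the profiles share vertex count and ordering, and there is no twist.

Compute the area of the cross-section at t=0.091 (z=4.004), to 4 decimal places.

Area at t=0.091: 19.8561

Cross-section at t=0.091: each vertex is (1-t)·p0[i] + t·p1[i].
  v1: (1-0.091)·(2.85,2.35) + 0.091·(2.4,-0.86) = (2.8091,2.0579)
  v2: (1-0.091)·(1.2,3.69) + 0.091·(2.02,0.43) = (1.2746,3.3933)
  v3: (1-0.091)·(-3.56,-2.13) + 0.091·(-0.86,-3.04) = (-3.3143,-2.2128)
  v4: (1-0.091)·(0.17,-3.88) + 0.091·(1.37,-2.85) = (0.2792,-3.7863)
Shoelace sum Σ(x_i·y_{i+1} − x_{i+1}·y_i):
  i=1: 2.8091·3.3933 − 1.2746·2.0579 = +6.9090 (running +6.9090)
  i=2: 1.2746·-2.2128 − -3.3143·3.3933 = +8.4261 (running +15.3351)
  i=3: -3.3143·-3.7863 − 0.2792·-2.2128 = +13.1667 (running +28.5017)
  i=4: 0.2792·2.0579 − 2.8091·-3.7863 = +11.2104 (running +39.7121)
Area = |Σ|/2 = |39.7121|/2 = 19.8561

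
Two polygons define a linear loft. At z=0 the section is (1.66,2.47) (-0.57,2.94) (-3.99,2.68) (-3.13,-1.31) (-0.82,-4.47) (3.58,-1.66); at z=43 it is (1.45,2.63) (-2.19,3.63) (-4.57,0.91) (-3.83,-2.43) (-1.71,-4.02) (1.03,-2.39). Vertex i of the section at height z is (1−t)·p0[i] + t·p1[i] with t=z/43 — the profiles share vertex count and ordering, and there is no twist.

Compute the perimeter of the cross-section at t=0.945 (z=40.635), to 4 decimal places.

Cross-section at t=0.945: each vertex is (1-t)·p0[i] + t·p1[i].
  v1: (1-0.945)·(1.66,2.47) + 0.945·(1.45,2.63) = (1.4616,2.6212)
  v2: (1-0.945)·(-0.57,2.94) + 0.945·(-2.19,3.63) = (-2.1009,3.5920)
  v3: (1-0.945)·(-3.99,2.68) + 0.945·(-4.57,0.91) = (-4.5381,1.0074)
  v4: (1-0.945)·(-3.13,-1.31) + 0.945·(-3.83,-2.43) = (-3.7915,-2.3684)
  v5: (1-0.945)·(-0.82,-4.47) + 0.945·(-1.71,-4.02) = (-1.6610,-4.0447)
  v6: (1-0.945)·(3.58,-1.66) + 0.945·(1.03,-2.39) = (1.1703,-2.3498)
Perimeter = Σ |v_{i+1} − v_i|:
  edge 1→2: √(-3.5625² + 0.9708²) = 3.6924 (running 3.6924)
  edge 2→3: √(-2.4372² + -2.5847²) = 3.5526 (running 7.2449)
  edge 3→4: √(0.7466² + -3.3758²) = 3.4573 (running 10.7022)
  edge 4→5: √(2.1305² + -1.6763²) = 2.7109 (running 13.4131)
  edge 5→6: √(2.8313² + 1.6949²) = 3.2998 (running 16.7130)
  edge 6→1: √(0.2913² + 4.9710²) = 4.9796 (running 21.6926)
Perimeter = 21.6926

Perimeter at t=0.945: 21.6926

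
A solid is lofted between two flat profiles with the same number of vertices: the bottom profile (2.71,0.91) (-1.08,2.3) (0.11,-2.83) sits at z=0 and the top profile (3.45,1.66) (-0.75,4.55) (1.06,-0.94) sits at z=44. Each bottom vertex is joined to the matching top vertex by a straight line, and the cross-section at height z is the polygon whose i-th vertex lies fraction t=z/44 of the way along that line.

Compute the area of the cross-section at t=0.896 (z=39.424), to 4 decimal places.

Area at t=0.896: 8.9480

Cross-section at t=0.896: each vertex is (1-t)·p0[i] + t·p1[i].
  v1: (1-0.896)·(2.71,0.91) + 0.896·(3.45,1.66) = (3.3730,1.5820)
  v2: (1-0.896)·(-1.08,2.3) + 0.896·(-0.75,4.55) = (-0.7843,4.3160)
  v3: (1-0.896)·(0.11,-2.83) + 0.896·(1.06,-0.94) = (0.9612,-1.1366)
Shoelace sum Σ(x_i·y_{i+1} − x_{i+1}·y_i):
  i=1: 3.3730·4.3160 − -0.7843·1.5820 = +15.7988 (running +15.7988)
  i=2: -0.7843·-1.1366 − 0.9612·4.3160 = -3.2571 (running +12.5417)
  i=3: 0.9612·1.5820 − 3.3730·-1.1366 = +5.3543 (running +17.8960)
Area = |Σ|/2 = |17.8960|/2 = 8.9480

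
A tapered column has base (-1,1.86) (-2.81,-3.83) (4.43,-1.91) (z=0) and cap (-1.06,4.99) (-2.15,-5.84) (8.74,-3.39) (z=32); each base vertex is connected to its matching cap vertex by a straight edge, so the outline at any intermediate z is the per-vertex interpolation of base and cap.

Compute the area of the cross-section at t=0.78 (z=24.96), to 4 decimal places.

Cross-section at t=0.78: each vertex is (1-t)·p0[i] + t·p1[i].
  v1: (1-0.78)·(-1,1.86) + 0.78·(-1.06,4.99) = (-1.0468,4.3014)
  v2: (1-0.78)·(-2.81,-3.83) + 0.78·(-2.15,-5.84) = (-2.2952,-5.3978)
  v3: (1-0.78)·(4.43,-1.91) + 0.78·(8.74,-3.39) = (7.7918,-3.0644)
Shoelace sum Σ(x_i·y_{i+1} − x_{i+1}·y_i):
  i=1: -1.0468·-5.3978 − -2.2952·4.3014 = +15.5230 (running +15.5230)
  i=2: -2.2952·-3.0644 − 7.7918·-5.3978 = +49.0920 (running +64.6150)
  i=3: 7.7918·4.3014 − -1.0468·-3.0644 = +30.3078 (running +94.9228)
Area = |Σ|/2 = |94.9228|/2 = 47.4614

Area at t=0.78: 47.4614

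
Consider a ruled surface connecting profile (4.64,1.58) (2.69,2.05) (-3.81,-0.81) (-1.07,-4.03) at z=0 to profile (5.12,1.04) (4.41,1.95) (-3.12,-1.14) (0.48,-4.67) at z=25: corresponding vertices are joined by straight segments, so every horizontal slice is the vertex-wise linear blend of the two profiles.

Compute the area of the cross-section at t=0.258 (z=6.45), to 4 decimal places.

Cross-section at t=0.258: each vertex is (1-t)·p0[i] + t·p1[i].
  v1: (1-0.258)·(4.64,1.58) + 0.258·(5.12,1.04) = (4.7638,1.4407)
  v2: (1-0.258)·(2.69,2.05) + 0.258·(4.41,1.95) = (3.1338,2.0242)
  v3: (1-0.258)·(-3.81,-0.81) + 0.258·(-3.12,-1.14) = (-3.6320,-0.8951)
  v4: (1-0.258)·(-1.07,-4.03) + 0.258·(0.48,-4.67) = (-0.6701,-4.1951)
Shoelace sum Σ(x_i·y_{i+1} − x_{i+1}·y_i):
  i=1: 4.7638·2.0242 − 3.1338·1.4407 = +5.1282 (running +5.1282)
  i=2: 3.1338·-0.8951 − -3.6320·2.0242 = +4.5467 (running +9.6749)
  i=3: -3.6320·-4.1951 − -0.6701·-0.8951 = +14.6368 (running +24.3117)
  i=4: -0.6701·1.4407 − 4.7638·-4.1951 = +19.0195 (running +43.3312)
Area = |Σ|/2 = |43.3312|/2 = 21.6656

Area at t=0.258: 21.6656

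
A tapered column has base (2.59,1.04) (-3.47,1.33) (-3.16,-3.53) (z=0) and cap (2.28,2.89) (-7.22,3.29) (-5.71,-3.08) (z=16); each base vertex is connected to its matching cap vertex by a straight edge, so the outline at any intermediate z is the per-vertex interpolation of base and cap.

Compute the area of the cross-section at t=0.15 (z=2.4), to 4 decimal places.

Area at t=0.15: 16.6493

Cross-section at t=0.15: each vertex is (1-t)·p0[i] + t·p1[i].
  v1: (1-0.15)·(2.59,1.04) + 0.15·(2.28,2.89) = (2.5435,1.3175)
  v2: (1-0.15)·(-3.47,1.33) + 0.15·(-7.22,3.29) = (-4.0325,1.6240)
  v3: (1-0.15)·(-3.16,-3.53) + 0.15·(-5.71,-3.08) = (-3.5425,-3.4625)
Shoelace sum Σ(x_i·y_{i+1} − x_{i+1}·y_i):
  i=1: 2.5435·1.6240 − -4.0325·1.3175 = +9.4435 (running +9.4435)
  i=2: -4.0325·-3.4625 − -3.5425·1.6240 = +19.7156 (running +29.1590)
  i=3: -3.5425·1.3175 − 2.5435·-3.4625 = +4.1396 (running +33.2986)
Area = |Σ|/2 = |33.2986|/2 = 16.6493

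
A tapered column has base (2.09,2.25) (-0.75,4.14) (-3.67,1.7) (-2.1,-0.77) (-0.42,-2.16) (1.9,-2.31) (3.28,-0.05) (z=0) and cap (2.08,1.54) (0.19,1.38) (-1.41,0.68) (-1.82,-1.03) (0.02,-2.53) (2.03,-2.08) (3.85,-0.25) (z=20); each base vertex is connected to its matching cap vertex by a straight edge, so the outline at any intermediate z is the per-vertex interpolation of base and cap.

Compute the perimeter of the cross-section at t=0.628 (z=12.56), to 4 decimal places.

Perimeter at t=0.628: 16.3751

Cross-section at t=0.628: each vertex is (1-t)·p0[i] + t·p1[i].
  v1: (1-0.628)·(2.09,2.25) + 0.628·(2.08,1.54) = (2.0837,1.8041)
  v2: (1-0.628)·(-0.75,4.14) + 0.628·(0.19,1.38) = (-0.1597,2.4067)
  v3: (1-0.628)·(-3.67,1.7) + 0.628·(-1.41,0.68) = (-2.2507,1.0594)
  v4: (1-0.628)·(-2.1,-0.77) + 0.628·(-1.82,-1.03) = (-1.9242,-0.9333)
  v5: (1-0.628)·(-0.42,-2.16) + 0.628·(0.02,-2.53) = (-0.1437,-2.3924)
  v6: (1-0.628)·(1.9,-2.31) + 0.628·(2.03,-2.08) = (1.9816,-2.1656)
  v7: (1-0.628)·(3.28,-0.05) + 0.628·(3.85,-0.25) = (3.6380,-0.1756)
Perimeter = Σ |v_{i+1} − v_i|:
  edge 1→2: √(-2.2434² + 0.6026²) = 2.3229 (running 2.3229)
  edge 2→3: √(-2.0910² + -1.3473²) = 2.4875 (running 4.8104)
  edge 3→4: √(0.3266² + -1.9927²) = 2.0193 (running 6.8297)
  edge 4→5: √(1.7805² + -1.4591²) = 2.3020 (running 9.1317)
  edge 5→6: √(2.1253² + 0.2268²) = 2.1374 (running 11.2691)
  edge 6→7: √(1.6563² + 1.9900²) = 2.5891 (running 13.8581)
  edge 7→1: √(-1.5542² + 1.9797²) = 2.5169 (running 16.3751)
Perimeter = 16.3751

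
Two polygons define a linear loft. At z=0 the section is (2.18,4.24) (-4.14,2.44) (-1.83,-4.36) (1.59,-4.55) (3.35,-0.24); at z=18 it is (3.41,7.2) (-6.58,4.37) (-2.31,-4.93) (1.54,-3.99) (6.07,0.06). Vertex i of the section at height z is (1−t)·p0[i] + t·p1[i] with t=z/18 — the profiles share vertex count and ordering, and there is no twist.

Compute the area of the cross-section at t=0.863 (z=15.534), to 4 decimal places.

Cross-section at t=0.863: each vertex is (1-t)·p0[i] + t·p1[i].
  v1: (1-0.863)·(2.18,4.24) + 0.863·(3.41,7.2) = (3.2415,6.7945)
  v2: (1-0.863)·(-4.14,2.44) + 0.863·(-6.58,4.37) = (-6.2457,4.1056)
  v3: (1-0.863)·(-1.83,-4.36) + 0.863·(-2.31,-4.93) = (-2.2442,-4.8519)
  v4: (1-0.863)·(1.59,-4.55) + 0.863·(1.54,-3.99) = (1.5469,-4.0667)
  v5: (1-0.863)·(3.35,-0.24) + 0.863·(6.07,0.06) = (5.6974,0.0189)
Shoelace sum Σ(x_i·y_{i+1} − x_{i+1}·y_i):
  i=1: 3.2415·4.1056 − -6.2457·6.7945 = +55.7446 (running +55.7446)
  i=2: -6.2457·-4.8519 − -2.2442·4.1056 = +39.5176 (running +95.2622)
  i=3: -2.2442·-4.0667 − 1.5469·-4.8519 = +16.6319 (running +111.8941)
  i=4: 1.5469·0.0189 − 5.6974·-4.0667 = +23.1988 (running +135.0929)
  i=5: 5.6974·6.7945 − 3.2415·0.0189 = +38.6493 (running +173.7423)
Area = |Σ|/2 = |173.7423|/2 = 86.8711

Area at t=0.863: 86.8711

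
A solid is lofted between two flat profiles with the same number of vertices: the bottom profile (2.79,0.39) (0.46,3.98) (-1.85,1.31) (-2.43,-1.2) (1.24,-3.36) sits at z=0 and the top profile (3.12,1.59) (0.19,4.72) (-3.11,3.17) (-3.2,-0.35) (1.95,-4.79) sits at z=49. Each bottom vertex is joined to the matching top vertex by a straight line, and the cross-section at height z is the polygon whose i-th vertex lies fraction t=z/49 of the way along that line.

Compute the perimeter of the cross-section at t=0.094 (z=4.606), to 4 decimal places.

Perimeter at t=0.094: 19.2115

Cross-section at t=0.094: each vertex is (1-t)·p0[i] + t·p1[i].
  v1: (1-0.094)·(2.79,0.39) + 0.094·(3.12,1.59) = (2.8210,0.5028)
  v2: (1-0.094)·(0.46,3.98) + 0.094·(0.19,4.72) = (0.4346,4.0496)
  v3: (1-0.094)·(-1.85,1.31) + 0.094·(-3.11,3.17) = (-1.9684,1.4848)
  v4: (1-0.094)·(-2.43,-1.2) + 0.094·(-3.2,-0.35) = (-2.5024,-1.1201)
  v5: (1-0.094)·(1.24,-3.36) + 0.094·(1.95,-4.79) = (1.3067,-3.4944)
Perimeter = Σ |v_{i+1} − v_i|:
  edge 1→2: √(-2.3864² + 3.5468²) = 4.2749 (running 4.2749)
  edge 2→3: √(-2.4031² + -2.5647²) = 3.5146 (running 7.7895)
  edge 3→4: √(-0.5339² + -2.6049²) = 2.6591 (running 10.4486)
  edge 4→5: √(3.8091² + -2.3743²) = 4.4885 (running 14.9371)
  edge 5→1: √(1.5143² + 3.9972²) = 4.2744 (running 19.2115)
Perimeter = 19.2115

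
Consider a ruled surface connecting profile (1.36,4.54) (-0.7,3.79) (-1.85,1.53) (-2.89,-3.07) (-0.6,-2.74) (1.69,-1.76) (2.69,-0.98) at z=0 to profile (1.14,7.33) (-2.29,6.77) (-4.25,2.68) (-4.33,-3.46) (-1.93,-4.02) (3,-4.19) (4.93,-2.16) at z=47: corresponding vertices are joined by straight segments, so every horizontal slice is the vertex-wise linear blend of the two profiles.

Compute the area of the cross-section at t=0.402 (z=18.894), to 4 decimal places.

Cross-section at t=0.402: each vertex is (1-t)·p0[i] + t·p1[i].
  v1: (1-0.402)·(1.36,4.54) + 0.402·(1.14,7.33) = (1.2716,5.6616)
  v2: (1-0.402)·(-0.7,3.79) + 0.402·(-2.29,6.77) = (-1.3392,4.9880)
  v3: (1-0.402)·(-1.85,1.53) + 0.402·(-4.25,2.68) = (-2.8148,1.9923)
  v4: (1-0.402)·(-2.89,-3.07) + 0.402·(-4.33,-3.46) = (-3.4689,-3.2268)
  v5: (1-0.402)·(-0.6,-2.74) + 0.402·(-1.93,-4.02) = (-1.1347,-3.2546)
  v6: (1-0.402)·(1.69,-1.76) + 0.402·(3,-4.19) = (2.2166,-2.7369)
  v7: (1-0.402)·(2.69,-0.98) + 0.402·(4.93,-2.16) = (3.5905,-1.4544)
Shoelace sum Σ(x_i·y_{i+1} − x_{i+1}·y_i):
  i=1: 1.2716·4.9880 − -1.3392·5.6616 = +13.9244 (running +13.9244)
  i=2: -1.3392·1.9923 − -2.8148·4.9880 = +11.3721 (running +25.2964)
  i=3: -2.8148·-3.2268 − -3.4689·1.9923 = +15.9938 (running +41.2902)
  i=4: -3.4689·-3.2546 − -1.1347·-3.2268 = +7.6284 (running +48.9186)
  i=5: -1.1347·-2.7369 − 2.2166·-3.2546 = +10.3195 (running +59.2381)
  i=6: 2.2166·-1.4544 − 3.5905·-2.7369 = +6.6029 (running +65.8410)
  i=7: 3.5905·5.6616 − 1.2716·-1.4544 = +22.1771 (running +88.0181)
Area = |Σ|/2 = |88.0181|/2 = 44.0090

Area at t=0.402: 44.0090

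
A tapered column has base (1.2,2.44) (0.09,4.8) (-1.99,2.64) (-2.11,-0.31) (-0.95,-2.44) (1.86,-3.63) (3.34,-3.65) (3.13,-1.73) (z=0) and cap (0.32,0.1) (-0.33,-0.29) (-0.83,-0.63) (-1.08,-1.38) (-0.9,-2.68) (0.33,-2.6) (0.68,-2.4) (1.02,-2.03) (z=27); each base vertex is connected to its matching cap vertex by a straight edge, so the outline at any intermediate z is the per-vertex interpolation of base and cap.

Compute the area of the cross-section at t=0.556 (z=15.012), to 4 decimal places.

Cross-section at t=0.556: each vertex is (1-t)·p0[i] + t·p1[i].
  v1: (1-0.556)·(1.2,2.44) + 0.556·(0.32,0.1) = (0.7107,1.1390)
  v2: (1-0.556)·(0.09,4.8) + 0.556·(-0.33,-0.29) = (-0.1435,1.9700)
  v3: (1-0.556)·(-1.99,2.64) + 0.556·(-0.83,-0.63) = (-1.3450,0.8219)
  v4: (1-0.556)·(-2.11,-0.31) + 0.556·(-1.08,-1.38) = (-1.5373,-0.9049)
  v5: (1-0.556)·(-0.95,-2.44) + 0.556·(-0.9,-2.68) = (-0.9222,-2.5734)
  v6: (1-0.556)·(1.86,-3.63) + 0.556·(0.33,-2.6) = (1.0093,-3.0573)
  v7: (1-0.556)·(3.34,-3.65) + 0.556·(0.68,-2.4) = (1.8610,-2.9550)
  v8: (1-0.556)·(3.13,-1.73) + 0.556·(1.02,-2.03) = (1.9568,-1.8968)
Shoelace sum Σ(x_i·y_{i+1} − x_{i+1}·y_i):
  i=1: 0.7107·1.9700 − -0.1435·1.1390 = +1.5636 (running +1.5636)
  i=2: -0.1435·0.8219 − -1.3450·1.9700 = +2.5317 (running +4.0953)
  i=3: -1.3450·-0.9049 − -1.5373·0.8219 = +2.4806 (running +6.5759)
  i=4: -1.5373·-2.5734 − -0.9222·-0.9049 = +3.1217 (running +9.6976)
  i=5: -0.9222·-3.0573 − 1.0093·-2.5734 = +5.4169 (running +15.1145)
  i=6: 1.0093·-2.9550 − 1.8610·-3.0573 = +2.7073 (running +17.8217)
  i=7: 1.8610·-1.8968 − 1.9568·-2.9550 = +2.2524 (running +20.0742)
  i=8: 1.9568·1.1390 − 0.7107·-1.8968 = +3.5769 (running +23.6510)
Area = |Σ|/2 = |23.6510|/2 = 11.8255

Area at t=0.556: 11.8255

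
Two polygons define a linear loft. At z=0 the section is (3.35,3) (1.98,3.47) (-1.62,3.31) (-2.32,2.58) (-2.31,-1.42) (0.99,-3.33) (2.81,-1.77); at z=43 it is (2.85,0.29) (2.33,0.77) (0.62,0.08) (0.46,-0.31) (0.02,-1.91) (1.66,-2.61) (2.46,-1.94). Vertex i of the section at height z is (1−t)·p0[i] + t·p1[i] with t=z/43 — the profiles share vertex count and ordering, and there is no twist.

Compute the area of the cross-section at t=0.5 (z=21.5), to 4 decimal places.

Area at t=0.5: 16.3283

Cross-section at t=0.5: each vertex is (1-t)·p0[i] + t·p1[i].
  v1: (1-0.5)·(3.35,3) + 0.5·(2.85,0.29) = (3.1000,1.6450)
  v2: (1-0.5)·(1.98,3.47) + 0.5·(2.33,0.77) = (2.1550,2.1200)
  v3: (1-0.5)·(-1.62,3.31) + 0.5·(0.62,0.08) = (-0.5000,1.6950)
  v4: (1-0.5)·(-2.32,2.58) + 0.5·(0.46,-0.31) = (-0.9300,1.1350)
  v5: (1-0.5)·(-2.31,-1.42) + 0.5·(0.02,-1.91) = (-1.1450,-1.6650)
  v6: (1-0.5)·(0.99,-3.33) + 0.5·(1.66,-2.61) = (1.3250,-2.9700)
  v7: (1-0.5)·(2.81,-1.77) + 0.5·(2.46,-1.94) = (2.6350,-1.8550)
Shoelace sum Σ(x_i·y_{i+1} − x_{i+1}·y_i):
  i=1: 3.1000·2.1200 − 2.1550·1.6450 = +3.0270 (running +3.0270)
  i=2: 2.1550·1.6950 − -0.5000·2.1200 = +4.7127 (running +7.7398)
  i=3: -0.5000·1.1350 − -0.9300·1.6950 = +1.0088 (running +8.7486)
  i=4: -0.9300·-1.6650 − -1.1450·1.1350 = +2.8480 (running +11.5966)
  i=5: -1.1450·-2.9700 − 1.3250·-1.6650 = +5.6068 (running +17.2034)
  i=6: 1.3250·-1.8550 − 2.6350·-2.9700 = +5.3681 (running +22.5715)
  i=7: 2.6350·1.6450 − 3.1000·-1.8550 = +10.0851 (running +32.6565)
Area = |Σ|/2 = |32.6566|/2 = 16.3283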